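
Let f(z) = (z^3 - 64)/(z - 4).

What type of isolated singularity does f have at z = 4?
The numerator vanishes at z = 4 ((4)^3 = 64), so it is divisible by z - 4:
  z^3 - 64 = (z - 4)*(z^2 + 4*z + 16)
Hence for z ≠ 4, f(z) = z^2 + 4*z + 16, a polynomial, and lim_{z→4} f(z) = 48 is finite.
So the singularity is removable.

Final answer: removable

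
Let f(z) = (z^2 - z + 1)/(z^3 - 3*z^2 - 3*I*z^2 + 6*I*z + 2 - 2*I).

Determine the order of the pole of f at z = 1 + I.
Factor the denominator:
  z^3 - 3*z^2 - 3*I*z^2 + 6*I*z + 2 - 2*I = (z - 1 - I)^3

The numerator P(z) = z^2 - z + 1 has P(1 + I) = I ≠ 0, so no factor of (z - 1 - I) cancels.
Near z = 1 + I we can therefore write f(z) = g(z)/(z - 1 - I)^3 with g analytic at 1 + I and g(1 + I) ≠ 0 (g is just the numerator).

Hence z = 1 + I is a pole of order 3.

Final answer: 3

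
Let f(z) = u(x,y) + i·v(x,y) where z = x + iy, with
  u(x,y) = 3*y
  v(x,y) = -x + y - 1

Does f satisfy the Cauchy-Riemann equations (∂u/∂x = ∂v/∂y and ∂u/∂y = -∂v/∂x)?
∂u/∂x = 0
∂v/∂y = 1
∂u/∂y = 3
∂v/∂x = -1
∂u/∂x ≠ ∂v/∂y and ∂u/∂y ≠ -∂v/∂x; the Cauchy-Riemann equations are not satisfied, so f is not analytic.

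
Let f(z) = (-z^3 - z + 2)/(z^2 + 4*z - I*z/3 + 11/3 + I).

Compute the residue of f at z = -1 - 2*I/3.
Write f(z) = P(z)/Q(z) with P(z) = -z^3 - z + 2 and Q(z) = z^2 + 4*z - I*z/3 + 11/3 + I.
The denominator factors as Q(z) = (z + 3 - I)*(z + 1 + 2*I/3), so z = -1 - 2*I/3 is a simple zero of Q and P is analytic there; z = -1 - 2*I/3 is therefore a simple pole and
  Res(f, z₀) = P(z₀)/Q'(z₀).

Q'(z) = 2*z + 4 - I/3, so Q'(-1 - 2*I/3) = 2 - 5*I/3.
P(-1 - 2*I/3) = 8/3 + 64*I/27.

Res(f, -1 - 2*I/3) = (8/3 + 64*I/27)/(2 - 5*I/3) = 112/549 + 248*I/183

Final answer: 112/549 + 248*I/183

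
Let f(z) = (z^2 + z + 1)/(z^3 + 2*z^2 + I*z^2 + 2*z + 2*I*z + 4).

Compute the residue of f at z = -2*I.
Write f(z) = P(z)/Q(z) with P(z) = z^2 + z + 1 and Q(z) = z^3 + 2*z^2 + I*z^2 + 2*z + 2*I*z + 4.
The denominator factors as Q(z) = (z + 2)*(z + 2*I)*(z - I), so z = -2*I is a simple zero of Q and P is analytic there; z = -2*I is therefore a simple pole and
  Res(f, z₀) = P(z₀)/Q'(z₀).

Q'(z) = 3*z^2 + 4*z + 2*I*z + 2 + 2*I, so Q'(-2*I) = -6 - 6*I.
P(-2*I) = -3 - 2*I.

Res(f, -2*I) = (-3 - 2*I)/(-6 - 6*I) = 5/12 - I/12

Final answer: 5/12 - I/12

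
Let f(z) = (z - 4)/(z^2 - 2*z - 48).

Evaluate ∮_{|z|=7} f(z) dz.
By the residue theorem, ∮_C f(z) dz = 2πi · (sum of the residues of f at the poles inside |z| = 7).

The denominator factors as (z + 6)*(z - 8), so the singularities of f are simple poles at z = -6, z = 8.
  |-6|² = 36 < 49 = 7², so this pole is inside the contour.
  |8|² = 64 > 49 = 7², so this pole is outside the contour.

With P(z) = z - 4 and Q(z) = z^2 - 2*z - 48, each pole is simple, so Res(f, z₀) = P(z₀)/Q'(z₀) with Q'(z) = 2*z - 2.
  Res(f, -6) = P(-6)/Q'(-6) = (-10)/(-14) = 5/7

∮_C f(z) dz = 2πi · (5/7) = 10*I*pi/7

Final answer: 10*I*pi/7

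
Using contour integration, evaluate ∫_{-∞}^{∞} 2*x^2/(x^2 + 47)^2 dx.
sqrt(47)*pi/47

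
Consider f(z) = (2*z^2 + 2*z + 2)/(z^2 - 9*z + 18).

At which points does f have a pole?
The singularities of f are the zeros of the denominator. Factoring,
  z^2 - 9*z + 18 = (z - 6)*(z - 3)
so the candidates are z = 6, z = 3.

Check the numerator P(z) = 2*z^2 + 2*z + 2 at each one:
  P(6) = 86 ≠ 0, so z = 6 is a (simple) pole.
  P(3) = 26 ≠ 0, so z = 3 is a (simple) pole.

Poles of f: {3, 6}

Final answer: {3, 6}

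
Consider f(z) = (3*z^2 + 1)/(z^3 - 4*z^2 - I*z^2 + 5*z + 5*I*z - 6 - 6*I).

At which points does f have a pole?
{2*I, 1 - I, 3}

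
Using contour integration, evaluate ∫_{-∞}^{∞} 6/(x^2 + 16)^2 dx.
Let f(z) = 6/(z^2 + 16)^2. The denominator has no real zeros and deg Q - deg P = 4 ≥ 2, so the integral of f over the upper semicircle |z| = R tends to 0 as R → ∞. Closing the contour in the upper half-plane,
  ∫_{-∞}^{∞} f(x) dx = 2πi · Σ Res(f, z_k)  over the poles with Im z_k > 0.

Zeros of the denominator: z^2 + 16 = 0 gives z = ±4*I.
Upper half-plane: z = 4*I (a pole of order 2).

Write f(z) = g(z)/(z - 4*I)^2 with g(z) = 6/(z + 4*I)^2. For a double pole, Res(f, z₀) = g'(z₀):
  g'(z) = -12/(z + 4*I)^3
  Res(f, 4*I) = g'(4*I) = -3*I/128

∫_{-∞}^{∞} f(x) dx = 2πi · (-3*I/128) = 3*pi/64

Final answer: 3*pi/64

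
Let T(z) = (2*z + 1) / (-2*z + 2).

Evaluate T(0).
1/2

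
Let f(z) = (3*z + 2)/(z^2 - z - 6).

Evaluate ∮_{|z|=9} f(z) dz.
By the residue theorem, ∮_C f(z) dz = 2πi · (sum of the residues of f at the poles inside |z| = 9).

The denominator factors as (z - 3)*(z + 2), so the singularities of f are simple poles at z = 3, z = -2.
  |3|² = 9 < 81 = 9², so this pole is inside the contour.
  |-2|² = 4 < 81 = 9², so this pole is inside the contour.

With P(z) = 3*z + 2 and Q(z) = z^2 - z - 6, each pole is simple, so Res(f, z₀) = P(z₀)/Q'(z₀) with Q'(z) = 2*z - 1.
  Res(f, 3) = P(3)/Q'(3) = (11)/(5) = 11/5
  Res(f, -2) = P(-2)/Q'(-2) = (-4)/(-5) = 4/5

Sum of residues inside C: 3
∮_C f(z) dz = 2πi · (3) = 6*I*pi

Final answer: 6*I*pi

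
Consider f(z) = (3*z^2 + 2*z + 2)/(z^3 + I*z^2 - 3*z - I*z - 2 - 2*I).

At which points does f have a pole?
The singularities of f are the zeros of the denominator. Factoring,
  z^3 + I*z^2 - 3*z - I*z - 2 - 2*I = (z - 2)*(z + 1 + I)*(z + 1)
so the candidates are z = 2, z = -1 - I, z = -1.

Check the numerator P(z) = 3*z^2 + 2*z + 2 at each one:
  P(2) = 18 ≠ 0, so z = 2 is a (simple) pole.
  P(-1 - I) = 4*I ≠ 0, so z = -1 - I is a (simple) pole.
  P(-1) = 3 ≠ 0, so z = -1 is a (simple) pole.

Poles of f: {-1 - I, -1, 2}

Final answer: {-1 - I, -1, 2}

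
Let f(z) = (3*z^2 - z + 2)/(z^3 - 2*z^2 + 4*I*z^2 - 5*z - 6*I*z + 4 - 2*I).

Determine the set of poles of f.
The singularities of f are the zeros of the denominator. Factoring,
  z^3 - 2*z^2 + 4*I*z^2 - 5*z - 6*I*z + 4 - 2*I = (z + 2*I)*(z - 2 + I)*(z + I)
so the candidates are z = -2*I, z = 2 - I, z = -I.

Check the numerator P(z) = 3*z^2 - z + 2 at each one:
  P(-2*I) = -10 + 2*I ≠ 0, so z = -2*I is a (simple) pole.
  P(2 - I) = 9 - 11*I ≠ 0, so z = 2 - I is a (simple) pole.
  P(-I) = -1 + I ≠ 0, so z = -I is a (simple) pole.

Poles of f: {-2*I, -I, 2 - I}

Final answer: {-2*I, -I, 2 - I}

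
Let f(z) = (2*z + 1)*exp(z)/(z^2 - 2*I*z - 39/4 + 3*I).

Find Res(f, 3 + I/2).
Write f(z) = P(z)/Q(z) with P(z) = (2*z + 1)*exp(z) and Q(z) = z^2 - 2*I*z - 39/4 + 3*I.
The denominator factors as Q(z) = (z + 3 - 3*I/2)*(z - 3 - I/2), so z = 3 + I/2 is a simple zero of Q and P is analytic there; z = 3 + I/2 is therefore a simple pole and
  Res(f, z₀) = P(z₀)/Q'(z₀).

Q'(z) = 2*z - 2*I, so Q'(3 + I/2) = 6 - I.
P(3 + I/2) = (7 + I)*exp(3 + I/2).

Res(f, 3 + I/2) = ((7 + I)*exp(3 + I/2))/(6 - I) = (41/37 + 13*I/37)*exp(3 + I/2)

Final answer: (41/37 + 13*I/37)*exp(3 + I/2)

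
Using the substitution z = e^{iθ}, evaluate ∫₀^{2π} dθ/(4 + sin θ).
Call the integral J. The integrand is 2π-periodic and we integrate over a full period, so shifting θ does not change the value (θ → θ + π/2 turns sin θ into cos θ). Hence
  J = ∫₀^{2π} dθ/(4 + cos θ).
Put z = e^{iθ}: then cos θ = (z + 1/z)/2, dθ = dz/(iz), and z runs once counterclockwise around |z| = 1:
  J = ∮_{|z|=1} 1/(4 + (z + 1/z)/2) · dz/(iz) = (2/i) ∮_{|z|=1} dz/(z^2 + 8*z + 1).
The roots of z^2 + 8*z + 1 are z = (-4 ± sqrt(4^2 - 1^2)), with sqrt(15) = sqrt(15); their product is 1, so only z₊ = -4 + sqrt(15) lies inside the unit circle (z₋ = -4 - sqrt(15) lies outside).
z₊ is a simple zero of q(z) = z^2 + 8*z + 1, so Res(1/q, z₊) = 1/q'(z₊) with q'(z) = 2*z + 8; and q'(z₊) = (z₊ - z₋) = 2*sqrt(15).
Therefore J = (2/i) · 2πi · 1/(2*sqrt(15)) = 2*pi/(sqrt(15)) = 2*sqrt(15)*pi/15

Final answer: 2*sqrt(15)*pi/15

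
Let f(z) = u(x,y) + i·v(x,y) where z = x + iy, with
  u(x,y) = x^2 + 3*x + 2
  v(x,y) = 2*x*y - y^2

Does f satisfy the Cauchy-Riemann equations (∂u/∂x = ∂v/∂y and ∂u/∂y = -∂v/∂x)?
∂u/∂x = 2*x + 3
∂v/∂y = 2*x - 2*y
∂u/∂y = 0
∂v/∂x = 2*y
∂u/∂x ≠ ∂v/∂y and ∂u/∂y ≠ -∂v/∂x; the Cauchy-Riemann equations are not satisfied, so f is not analytic.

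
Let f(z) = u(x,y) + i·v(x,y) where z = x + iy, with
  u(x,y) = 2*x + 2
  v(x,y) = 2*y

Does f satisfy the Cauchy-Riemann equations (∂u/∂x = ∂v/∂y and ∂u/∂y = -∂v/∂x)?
∂u/∂x = 2
∂v/∂y = 2
∂u/∂y = 0
∂v/∂x = 0
∂u/∂x = ∂v/∂y and ∂u/∂y = -∂v/∂x hold identically; f is analytic.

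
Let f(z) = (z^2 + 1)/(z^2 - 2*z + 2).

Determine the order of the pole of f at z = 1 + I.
1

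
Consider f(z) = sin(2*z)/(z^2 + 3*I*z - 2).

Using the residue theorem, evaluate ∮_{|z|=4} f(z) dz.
By the residue theorem, ∮_C f(z) dz = 2πi · (sum of the residues of f at the poles inside |z| = 4).

The denominator factors as (z + I)*(z + 2*I), so the singularities of f are simple poles at z = -I, z = -2*I.
  |-I|² = 1 < 16 = 4², so this pole is inside the contour.
  |-2*I|² = 4 < 16 = 4², so this pole is inside the contour.

With P(z) = sin(2*z) and Q(z) = z^2 + 3*I*z - 2, each pole is simple, so Res(f, z₀) = P(z₀)/Q'(z₀) with Q'(z) = 2*z + 3*I.
  Res(f, -I) = P(-I)/Q'(-I) = (-I*sinh(2))/(I) = -sinh(2)
  Res(f, -2*I) = P(-2*I)/Q'(-2*I) = (-I*sinh(4))/(-I) = sinh(4)

Sum of residues inside C: -sinh(2) + sinh(4)
∮_C f(z) dz = 2πi · (-sinh(2) + sinh(4)) = -2*I*pi*sinh(2) + 2*I*pi*sinh(4)

Final answer: -2*I*pi*sinh(2) + 2*I*pi*sinh(4)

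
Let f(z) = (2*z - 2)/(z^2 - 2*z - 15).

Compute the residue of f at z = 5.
Write f(z) = P(z)/Q(z) with P(z) = 2*z - 2 and Q(z) = z^2 - 2*z - 15.
The denominator factors as Q(z) = (z + 3)*(z - 5), so z = 5 is a simple zero of Q and P is analytic there; z = 5 is therefore a simple pole and
  Res(f, z₀) = P(z₀)/Q'(z₀).

Q'(z) = 2*z - 2, so Q'(5) = 8.
P(5) = 8.

Res(f, 5) = (8)/(8) = 1

Final answer: 1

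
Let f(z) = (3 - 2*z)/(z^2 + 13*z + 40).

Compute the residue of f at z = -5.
Write f(z) = P(z)/Q(z) with P(z) = 3 - 2*z and Q(z) = z^2 + 13*z + 40.
The denominator factors as Q(z) = (z + 8)*(z + 5), so z = -5 is a simple zero of Q and P is analytic there; z = -5 is therefore a simple pole and
  Res(f, z₀) = P(z₀)/Q'(z₀).

Q'(z) = 2*z + 13, so Q'(-5) = 3.
P(-5) = 13.

Res(f, -5) = (13)/(3) = 13/3

Final answer: 13/3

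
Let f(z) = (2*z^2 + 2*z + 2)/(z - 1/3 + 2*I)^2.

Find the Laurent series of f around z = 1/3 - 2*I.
Put w = z - (1/3 - 2*I), i.e. z = w + 1/3 - 2*I. The denominator is w^2, so it suffices to rewrite the numerator in powers of w.

P(z) = 2*z^2 + 2*z + 2
P(w + 1/3 - 2*I) = -46/9 - 20*I/3 + (10/3 - 8*I)*w + 2*w^2

Dividing each term by w^2:
  f = (-46/9 - 20*I/3)/w^2 + (10/3 - 8*I)/w + 2

Substituting back w = z - 1/3 + 2*I:
  f(z) = (-46/9 - 20*I/3)/(z - 1/3 + 2*I)^2 + (10/3 - 8*I)/(z - 1/3 + 2*I) + 2

The series is finite because the numerator is a polynomial; the negative powers form the principal part, and the coefficient of 1/(z - 1/3 + 2*I) gives Res(f, 1/3 - 2*I) = 10/3 - 8*I.

Final answer: (-46/9 - 20*I/3)/(z - 1/3 + 2*I)^2 + (10/3 - 8*I)/(z - 1/3 + 2*I) + 2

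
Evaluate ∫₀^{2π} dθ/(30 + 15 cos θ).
Let J = ∫₀^{2π} dθ/(30 + 15 cos θ).
Put z = e^{iθ}: then cos θ = (z + 1/z)/2, dθ = dz/(iz), and z runs once counterclockwise around |z| = 1:
  J = ∮_{|z|=1} 1/(30 + 15*(z + 1/z)/2) · dz/(iz) = (2/i) ∮_{|z|=1} dz/(15*z^2 + 60*z + 15).
The roots of 15*z^2 + 60*z + 15 are z = (-30 ± sqrt(30^2 - 15^2))/15, with sqrt(675) = 15*sqrt(3); their product is 1, so only z₊ = -2 + sqrt(3) lies inside the unit circle (z₋ = -2 - sqrt(3) lies outside).
z₊ is a simple zero of q(z) = 15*z^2 + 60*z + 15, so Res(1/q, z₊) = 1/q'(z₊) with q'(z) = 30*z + 60; and q'(z₊) = 15*(z₊ - z₋) = 30*sqrt(3).
Therefore J = (2/i) · 2πi · 1/(30*sqrt(3)) = 2*pi/(15*sqrt(3)) = 2*sqrt(3)*pi/45

Final answer: 2*sqrt(3)*pi/45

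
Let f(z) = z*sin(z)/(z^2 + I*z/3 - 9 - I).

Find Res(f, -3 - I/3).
(-163/325 - 9*I/325)*sin(3 + I/3)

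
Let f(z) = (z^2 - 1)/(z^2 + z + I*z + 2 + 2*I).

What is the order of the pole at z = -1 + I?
Factor the denominator:
  z^2 + z + I*z + 2 + 2*I = (z + 1 - I)*(z + 2*I)

The numerator P(z) = z^2 - 1 has P(-1 + I) = -1 - 2*I ≠ 0, so no factor of (z + 1 - I) cancels.
Near z = -1 + I we can therefore write f(z) = g(z)/(z + 1 - I) with g analytic at -1 + I and g(-1 + I) ≠ 0 (g is the numerator divided by the remaining denominator factors).

Hence z = -1 + I is a pole of order 1.

Final answer: 1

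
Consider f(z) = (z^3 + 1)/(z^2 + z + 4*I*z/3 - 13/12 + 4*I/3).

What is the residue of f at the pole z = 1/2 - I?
-33/160 + 9*I/160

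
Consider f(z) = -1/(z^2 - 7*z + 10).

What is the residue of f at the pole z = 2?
Write f(z) = P(z)/Q(z) with P(z) = -1 and Q(z) = z^2 - 7*z + 10.
The denominator factors as Q(z) = (z - 2)*(z - 5), so z = 2 is a simple zero of Q and P is analytic there; z = 2 is therefore a simple pole and
  Res(f, z₀) = P(z₀)/Q'(z₀).

Q'(z) = 2*z - 7, so Q'(2) = -3.
P(2) = -1.

Res(f, 2) = (-1)/(-3) = 1/3

Final answer: 1/3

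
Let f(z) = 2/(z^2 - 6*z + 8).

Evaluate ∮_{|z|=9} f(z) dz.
By the residue theorem, ∮_C f(z) dz = 2πi · (sum of the residues of f at the poles inside |z| = 9).

The denominator factors as (z - 2)*(z - 4), so the singularities of f are simple poles at z = 2, z = 4.
  |2|² = 4 < 81 = 9², so this pole is inside the contour.
  |4|² = 16 < 81 = 9², so this pole is inside the contour.

With P(z) = 2 and Q(z) = z^2 - 6*z + 8, each pole is simple, so Res(f, z₀) = P(z₀)/Q'(z₀) with Q'(z) = 2*z - 6.
  Res(f, 2) = P(2)/Q'(2) = (2)/(-2) = -1
  Res(f, 4) = P(4)/Q'(4) = (2)/(2) = 1

Sum of residues inside C: 0
∮_C f(z) dz = 2πi · (0) = 0

Final answer: 0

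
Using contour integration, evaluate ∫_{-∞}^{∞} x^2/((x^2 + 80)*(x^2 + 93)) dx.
pi*(-4*sqrt(5) + sqrt(93))/13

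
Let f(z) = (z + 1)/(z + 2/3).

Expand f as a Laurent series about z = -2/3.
Put w = z - (-2/3), i.e. z = w - 2/3. The denominator is w, so it suffices to rewrite the numerator in powers of w.

P(z) = z + 1
P(w - 2/3) = 1/3 + w

Dividing each term by w:
  f = 1/(3*w) + 1

Substituting back w = z + 2/3:
  f(z) = 1/(3*(z + 2/3)) + 1

The series is finite because the numerator is a polynomial; the negative powers form the principal part, and the coefficient of 1/(z + 2/3) gives Res(f, -2/3) = 1/3.

Final answer: 1/(3*(z + 2/3)) + 1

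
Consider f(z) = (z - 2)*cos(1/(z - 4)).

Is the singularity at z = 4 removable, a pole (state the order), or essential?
Let u = z - 4. Then
  cos(1/u) = Σ_{k≥0} (-1)^k (1)^(2k)/((2k)!·u^(2k)) = 1 - 1/(2*u^2) + 1/(24*u^4) + ...
which has infinitely many negative powers of u, so cos(1/(z - 4)) has an essential singularity at z = 4.
The extra factor z - 2 is a nonzero polynomial; if the product had at most a pole at z = 4, dividing by that polynomial would leave cos(1/(z - 4)) with at most a pole too — contradiction. (Equivalently, the product's Laurent series still has infinitely many negative powers.)
So the singularity is essential.

Final answer: essential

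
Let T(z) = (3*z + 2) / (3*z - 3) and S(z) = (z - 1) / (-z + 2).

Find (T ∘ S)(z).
(z + 1)/(6*z - 9)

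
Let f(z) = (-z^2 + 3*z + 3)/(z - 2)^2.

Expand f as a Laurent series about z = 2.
Put w = z - (2), i.e. z = w + 2. The denominator is w^2, so it suffices to rewrite the numerator in powers of w.

P(z) = -z^2 + 3*z + 3
P(w + 2) = 5 - w - w^2

Dividing each term by w^2:
  f = 5/w^2 - 1/w - 1

Substituting back w = z - 2:
  f(z) = 5/(z - 2)^2 - 1/(z - 2) - 1

The series is finite because the numerator is a polynomial; the negative powers form the principal part, and the coefficient of 1/(z - 2) gives Res(f, 2) = -1.

Final answer: 5/(z - 2)^2 - 1/(z - 2) - 1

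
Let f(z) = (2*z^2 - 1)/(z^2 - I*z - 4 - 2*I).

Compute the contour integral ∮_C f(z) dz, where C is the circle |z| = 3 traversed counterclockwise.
By the residue theorem, ∮_C f(z) dz = 2πi · (sum of the residues of f at the poles inside |z| = 3).

The denominator factors as (z - 2 - I)*(z + 2), so the singularities of f are simple poles at z = 2 + I, z = -2.
  |2 + I|² = 5 < 9 = 3², so this pole is inside the contour.
  |-2|² = 4 < 9 = 3², so this pole is inside the contour.

With P(z) = 2*z^2 - 1 and Q(z) = z^2 - I*z - 4 - 2*I, each pole is simple, so Res(f, z₀) = P(z₀)/Q'(z₀) with Q'(z) = 2*z - I.
  Res(f, 2 + I) = P(2 + I)/Q'(2 + I) = (5 + 8*I)/(4 + I) = 28/17 + 27*I/17
  Res(f, -2) = P(-2)/Q'(-2) = (7)/(-4 - I) = -28/17 + 7*I/17

Sum of residues inside C: 2*I
∮_C f(z) dz = 2πi · (2*I) = -4*pi

Final answer: -4*pi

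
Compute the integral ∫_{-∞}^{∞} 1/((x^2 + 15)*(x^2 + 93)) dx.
Let f(z) = 1/((z^2 + 15)*(z^2 + 93)). The denominator has no real zeros and deg Q - deg P = 4 ≥ 2, so the integral of f over the upper semicircle |z| = R tends to 0 as R → ∞. Closing the contour in the upper half-plane,
  ∫_{-∞}^{∞} f(x) dx = 2πi · Σ Res(f, z_k)  over the poles with Im z_k > 0.

Zeros of the denominator: z^2 + 93 = 0 gives z = ±sqrt(93)*I; z^2 + 15 = 0 gives z = ±sqrt(15)*I.
Upper half-plane: z = sqrt(15)*I, z = sqrt(93)*I (simple).

Each pole is a simple zero of Q(z) = z^4 + 108*z^2 + 1395, so Res(f, z₀) = P(z₀)/Q'(z₀) with P(z) = 1, Q'(z) = 4*z^3 + 216*z:
  Res(f, sqrt(15)*I) = (1)/(156*sqrt(15)*I) = -sqrt(15)*I/2340
  Res(f, sqrt(93)*I) = (1)/(-156*sqrt(93)*I) = sqrt(93)*I/14508

Sum of residues: I*(-sqrt(15)/2340 + sqrt(93)/14508)
∫_{-∞}^{∞} f(x) dx = 2πi · (I*(-sqrt(15)/2340 + sqrt(93)/14508)) = pi*(-5*sqrt(93) + 31*sqrt(15))/36270

Final answer: pi*(-5*sqrt(93) + 31*sqrt(15))/36270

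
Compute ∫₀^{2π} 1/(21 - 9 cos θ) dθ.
Call the integral J. The integrand is 2π-periodic and we integrate over a full period, so shifting θ does not change the value (θ → θ + π flips the sign of the trig term). Hence
  J = ∫₀^{2π} dθ/(21 + 9 cos θ).
Put z = e^{iθ}: then cos θ = (z + 1/z)/2, dθ = dz/(iz), and z runs once counterclockwise around |z| = 1:
  J = ∮_{|z|=1} 1/(21 + 9*(z + 1/z)/2) · dz/(iz) = (2/i) ∮_{|z|=1} dz/(9*z^2 + 42*z + 9).
The roots of 9*z^2 + 42*z + 9 are z = (-21 ± sqrt(21^2 - 9^2))/9, with sqrt(360) = 6*sqrt(10); their product is 1, so only z₊ = -7/3 + 2*sqrt(10)/3 lies inside the unit circle (z₋ = -7/3 - 2*sqrt(10)/3 lies outside).
z₊ is a simple zero of q(z) = 9*z^2 + 42*z + 9, so Res(1/q, z₊) = 1/q'(z₊) with q'(z) = 18*z + 42; and q'(z₊) = 9*(z₊ - z₋) = 12*sqrt(10).
Therefore J = (2/i) · 2πi · 1/(12*sqrt(10)) = 2*pi/(6*sqrt(10)) = sqrt(10)*pi/30

Final answer: sqrt(10)*pi/30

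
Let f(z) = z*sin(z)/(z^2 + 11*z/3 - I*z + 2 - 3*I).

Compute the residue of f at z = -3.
(-63/58 + 27*I/58)*sin(3)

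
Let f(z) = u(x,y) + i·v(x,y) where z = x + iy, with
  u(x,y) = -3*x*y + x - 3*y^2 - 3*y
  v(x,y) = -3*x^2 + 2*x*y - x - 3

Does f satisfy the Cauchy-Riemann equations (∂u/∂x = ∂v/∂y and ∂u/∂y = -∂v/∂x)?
∂u/∂x = 1 - 3*y
∂v/∂y = 2*x
∂u/∂y = -3*x - 6*y - 3
∂v/∂x = -6*x + 2*y - 1
∂u/∂x ≠ ∂v/∂y and ∂u/∂y ≠ -∂v/∂x; the Cauchy-Riemann equations are not satisfied, so f is not analytic.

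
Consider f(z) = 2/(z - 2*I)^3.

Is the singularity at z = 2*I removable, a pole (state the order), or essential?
Write f(z) = g(z)/(z - 2*I)^3 with g(z) = 2.
g is entire and g(2*I) = 2 ≠ 0, so no factor of (z - 2*I) cancels: the Laurent expansion of f about z = 2*I starts at the power -3, i.e. lim_{z→z₀} (z - z₀)^3 f(z) = 2 is finite and nonzero.
So z = 2*I is a pole of order 3.

Final answer: pole of order 3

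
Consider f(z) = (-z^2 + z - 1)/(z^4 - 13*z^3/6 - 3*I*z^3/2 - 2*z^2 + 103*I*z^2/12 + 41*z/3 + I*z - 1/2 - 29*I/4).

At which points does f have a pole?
The singularities of f are the zeros of the denominator. Factoring,
  z^4 - 13*z^3/6 - 3*I*z^3/2 - 2*z^2 + 103*I*z^2/12 + 41*z/3 + I*z - 1/2 - 29*I/4 = (z - 3 + 3*I/2)*(z - I)*(z - 2/3 - I)*(z + 3/2 - I)
so the candidates are z = 3 - 3*I/2, z = I, z = 2/3 + I, z = -3/2 + I.

Check the numerator P(z) = -z^2 + z - 1 at each one:
  P(3 - 3*I/2) = -19/4 + 15*I/2 ≠ 0, so z = 3 - 3*I/2 is a (simple) pole.
  P(I) = I ≠ 0, so z = I is a (simple) pole.
  P(2/3 + I) = 2/9 - I/3 ≠ 0, so z = 2/3 + I is a (simple) pole.
  P(-3/2 + I) = -15/4 + 4*I ≠ 0, so z = -3/2 + I is a (simple) pole.

Poles of f: {-3/2 + I, I, 2/3 + I, 3 - 3*I/2}

Final answer: {-3/2 + I, I, 2/3 + I, 3 - 3*I/2}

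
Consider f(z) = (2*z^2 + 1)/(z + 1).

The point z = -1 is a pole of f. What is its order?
1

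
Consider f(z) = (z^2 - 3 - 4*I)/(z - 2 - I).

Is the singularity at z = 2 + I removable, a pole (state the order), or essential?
The numerator vanishes at z = 2 + I ((2 + I)^2 = 3 + 4*I), so it is divisible by z - 2 - I:
  z^2 - 3 - 4*I = (z - 2 - I)*(z + 2 + I)
Hence for z ≠ 2 + I, f(z) = z + 2 + I, a polynomial, and lim_{z→2 + I} f(z) = 4 + 2*I is finite.
So the singularity is removable.

Final answer: removable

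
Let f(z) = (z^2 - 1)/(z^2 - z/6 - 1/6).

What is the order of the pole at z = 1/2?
1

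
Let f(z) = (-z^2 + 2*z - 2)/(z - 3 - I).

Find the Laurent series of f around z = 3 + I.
Put w = z - (3 + I), i.e. z = w + 3 + I. The denominator is w, so it suffices to rewrite the numerator in powers of w.

P(z) = -z^2 + 2*z - 2
P(w + 3 + I) = -4 - 4*I + (-4 - 2*I)*w - w^2

Dividing each term by w:
  f = (-4 - 4*I)/w - 4 - 2*I - w

Substituting back w = z - 3 - I:
  f(z) = (-4 - 4*I)/(z - 3 - I) - 4 - 2*I - (z - 3 - I)

The series is finite because the numerator is a polynomial; the negative powers form the principal part, and the coefficient of 1/(z - 3 - I) gives Res(f, 3 + I) = -4 - 4*I.

Final answer: (-4 - 4*I)/(z - 3 - I) - 4 - 2*I - (z - 3 - I)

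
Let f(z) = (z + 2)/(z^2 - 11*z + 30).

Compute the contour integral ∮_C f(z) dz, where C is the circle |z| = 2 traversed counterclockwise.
By the residue theorem, ∮_C f(z) dz = 2πi · (sum of the residues of f at the poles inside |z| = 2).

The denominator factors as (z - 6)*(z - 5), so the singularities of f are simple poles at z = 6, z = 5.
  |6|² = 36 > 4 = 2², so this pole is outside the contour.
  |5|² = 25 > 4 = 2², so this pole is outside the contour.

No pole lies inside the contour, so f is analytic on and inside C and the integral is 0 (Cauchy's theorem).

Final answer: 0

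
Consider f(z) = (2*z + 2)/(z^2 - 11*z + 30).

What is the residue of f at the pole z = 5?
Write f(z) = P(z)/Q(z) with P(z) = 2*z + 2 and Q(z) = z^2 - 11*z + 30.
The denominator factors as Q(z) = (z - 5)*(z - 6), so z = 5 is a simple zero of Q and P is analytic there; z = 5 is therefore a simple pole and
  Res(f, z₀) = P(z₀)/Q'(z₀).

Q'(z) = 2*z - 11, so Q'(5) = -1.
P(5) = 12.

Res(f, 5) = (12)/(-1) = -12

Final answer: -12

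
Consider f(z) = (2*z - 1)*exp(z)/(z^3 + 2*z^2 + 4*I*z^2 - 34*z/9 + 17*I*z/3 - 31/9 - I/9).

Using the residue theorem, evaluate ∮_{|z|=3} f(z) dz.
By the residue theorem, ∮_C f(z) dz = 2πi · (sum of the residues of f at the poles inside |z| = 3).

The denominator factors as (z + 1/3 + 2*I)*(z + 2/3 + I)*(z + 1 + I), so the singularities of f are simple poles at z = -1/3 - 2*I, z = -2/3 - I, z = -1 - I.
  |-1/3 - 2*I|² = 37/9 < 9 = 3², so this pole is inside the contour.
  |-2/3 - I|² = 13/9 < 9 = 3², so this pole is inside the contour.
  |-1 - I|² = 2 < 9 = 3², so this pole is inside the contour.

With P(z) = (2*z - 1)*exp(z) and Q(z) = z^3 + 2*z^2 + 4*I*z^2 - 34*z/9 + 17*I*z/3 - 31/9 - I/9, each pole is simple, so Res(f, z₀) = P(z₀)/Q'(z₀) with Q'(z) = 3*z^2 + 4*z + 8*I*z - 34/9 + 17*I/3.
  Res(f, -1/3 - 2*I) = P(-1/3 - 2*I)/Q'(-1/3 - 2*I) = ((-5/3 - 4*I)*exp(-1/3 - 2*I))/(-7/9 - I) = (33/10 + 9*I/10)*exp(-1/3 - 2*I)
  Res(f, -2/3 - I) = P(-2/3 - I)/Q'(-2/3 - I) = ((-7/3 - 2*I)*exp(-2/3 - I))/(-1/9 + I/3) = (-33/10 + 81*I/10)*exp(-2/3 - I)
  Res(f, -1 - I) = P(-1 - I)/Q'(-1 - I) = ((-3 - 2*I)*exp(-1 - I))/(2/9 - I/3) = -9*I*exp(-1 - I)

Sum of residues inside C: (33/10 + 9*I/10)*exp(-1/3 - 2*I) - 9*I*exp(-1 - I) + (-33/10 + 81*I/10)*exp(-2/3 - I)
∮_C f(z) dz = 2πi · ((33/10 + 9*I/10)*exp(-1/3 - 2*I) - 9*I*exp(-1 - I) + (-33/10 + 81*I/10)*exp(-2/3 - I)) = 18*pi*exp(-1 - I) + pi*(-9/5 + 33*I/5)*exp(-1/3 - 2*I) + pi*(-81/5 - 33*I/5)*exp(-2/3 - I)

Final answer: 18*pi*exp(-1 - I) + pi*(-9/5 + 33*I/5)*exp(-1/3 - 2*I) + pi*(-81/5 - 33*I/5)*exp(-2/3 - I)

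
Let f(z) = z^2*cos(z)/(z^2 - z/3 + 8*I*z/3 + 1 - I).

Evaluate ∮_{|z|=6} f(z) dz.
By the residue theorem, ∮_C f(z) dz = 2πi · (sum of the residues of f at the poles inside |z| = 6).

The denominator factors as (z + 3*I)*(z - 1/3 - I/3), so the singularities of f are simple poles at z = -3*I, z = 1/3 + I/3.
  |-3*I|² = 9 < 36 = 6², so this pole is inside the contour.
  |1/3 + I/3|² = 2/9 < 36 = 6², so this pole is inside the contour.

With P(z) = z^2*cos(z) and Q(z) = z^2 - z/3 + 8*I*z/3 + 1 - I, each pole is simple, so Res(f, z₀) = P(z₀)/Q'(z₀) with Q'(z) = 2*z - 1/3 + 8*I/3.
  Res(f, -3*I) = P(-3*I)/Q'(-3*I) = (-9*cosh(3))/(-1/3 - 10*I/3) = (27/101 - 270*I/101)*cosh(3)
  Res(f, 1/3 + I/3) = P(1/3 + I/3)/Q'(1/3 + I/3) = (2*I*cos(1/3 + I/3)/9)/(1/3 + 10*I/3) = (20/303 + 2*I/303)*cos(1/3 + I/3)

Sum of residues inside C: (27/101 - 270*I/101)*cosh(3) + (20/303 + 2*I/303)*cos(1/3 + I/3)
∮_C f(z) dz = 2πi · ((27/101 - 270*I/101)*cosh(3) + (20/303 + 2*I/303)*cos(1/3 + I/3)) = pi*(-4/303 + 40*I/303)*cos(1/3 + I/3) + pi*(540/101 + 54*I/101)*cosh(3)

Final answer: pi*(-4/303 + 40*I/303)*cos(1/3 + I/3) + pi*(540/101 + 54*I/101)*cosh(3)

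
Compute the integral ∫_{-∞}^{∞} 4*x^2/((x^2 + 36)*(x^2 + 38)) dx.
2*pi*(-6 + sqrt(38))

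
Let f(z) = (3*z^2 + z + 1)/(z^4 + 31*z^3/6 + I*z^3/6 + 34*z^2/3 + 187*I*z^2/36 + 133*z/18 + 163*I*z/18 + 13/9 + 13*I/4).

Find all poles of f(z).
{-3 + 2*I, -1 - 2*I/3, -2/3 - 3*I/2, -1/2}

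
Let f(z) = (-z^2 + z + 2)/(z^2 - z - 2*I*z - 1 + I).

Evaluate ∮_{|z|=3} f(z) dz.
4*pi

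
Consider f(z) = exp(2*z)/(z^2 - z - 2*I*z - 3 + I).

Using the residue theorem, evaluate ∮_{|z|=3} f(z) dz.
2*I*pi*exp(4 + 2*I)/3 - 2*I*pi*exp(-2 + 2*I)/3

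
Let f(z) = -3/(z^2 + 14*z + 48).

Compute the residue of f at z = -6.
Write f(z) = P(z)/Q(z) with P(z) = -3 and Q(z) = z^2 + 14*z + 48.
The denominator factors as Q(z) = (z + 6)*(z + 8), so z = -6 is a simple zero of Q and P is analytic there; z = -6 is therefore a simple pole and
  Res(f, z₀) = P(z₀)/Q'(z₀).

Q'(z) = 2*z + 14, so Q'(-6) = 2.
P(-6) = -3.

Res(f, -6) = (-3)/(2) = -3/2

Final answer: -3/2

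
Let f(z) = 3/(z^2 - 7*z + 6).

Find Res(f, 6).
Write f(z) = P(z)/Q(z) with P(z) = 3 and Q(z) = z^2 - 7*z + 6.
The denominator factors as Q(z) = (z - 6)*(z - 1), so z = 6 is a simple zero of Q and P is analytic there; z = 6 is therefore a simple pole and
  Res(f, z₀) = P(z₀)/Q'(z₀).

Q'(z) = 2*z - 7, so Q'(6) = 5.
P(6) = 3.

Res(f, 6) = (3)/(5) = 3/5

Final answer: 3/5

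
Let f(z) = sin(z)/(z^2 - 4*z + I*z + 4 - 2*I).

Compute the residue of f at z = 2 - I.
Write f(z) = P(z)/Q(z) with P(z) = sin(z) and Q(z) = z^2 - 4*z + I*z + 4 - 2*I.
The denominator factors as Q(z) = (z - 2)*(z - 2 + I), so z = 2 - I is a simple zero of Q and P is analytic there; z = 2 - I is therefore a simple pole and
  Res(f, z₀) = P(z₀)/Q'(z₀).

Q'(z) = 2*z - 4 + I, so Q'(2 - I) = -I.
P(2 - I) = sin(2 - I).

Res(f, 2 - I) = (sin(2 - I))/(-I) = I*sin(2 - I)

Final answer: I*sin(2 - I)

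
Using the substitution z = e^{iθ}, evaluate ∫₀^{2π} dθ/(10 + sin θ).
Call the integral J. The integrand is 2π-periodic and we integrate over a full period, so shifting θ does not change the value (θ → θ + π/2 turns sin θ into cos θ). Hence
  J = ∫₀^{2π} dθ/(10 + cos θ).
Put z = e^{iθ}: then cos θ = (z + 1/z)/2, dθ = dz/(iz), and z runs once counterclockwise around |z| = 1:
  J = ∮_{|z|=1} 1/(10 + (z + 1/z)/2) · dz/(iz) = (2/i) ∮_{|z|=1} dz/(z^2 + 20*z + 1).
The roots of z^2 + 20*z + 1 are z = (-10 ± sqrt(10^2 - 1^2)), with sqrt(99) = 3*sqrt(11); their product is 1, so only z₊ = -10 + 3*sqrt(11) lies inside the unit circle (z₋ = -10 - 3*sqrt(11) lies outside).
z₊ is a simple zero of q(z) = z^2 + 20*z + 1, so Res(1/q, z₊) = 1/q'(z₊) with q'(z) = 2*z + 20; and q'(z₊) = (z₊ - z₋) = 6*sqrt(11).
Therefore J = (2/i) · 2πi · 1/(6*sqrt(11)) = 2*pi/(3*sqrt(11)) = 2*sqrt(11)*pi/33

Final answer: 2*sqrt(11)*pi/33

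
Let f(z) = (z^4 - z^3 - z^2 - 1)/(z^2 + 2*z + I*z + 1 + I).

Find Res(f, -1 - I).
Write f(z) = P(z)/Q(z) with P(z) = z^4 - z^3 - z^2 - 1 and Q(z) = z^2 + 2*z + I*z + 1 + I.
The denominator factors as Q(z) = (z + 1 + I)*(z + 1), so z = -1 - I is a simple zero of Q and P is analytic there; z = -1 - I is therefore a simple pole and
  Res(f, z₀) = P(z₀)/Q'(z₀).

Q'(z) = 2*z + 2 + I, so Q'(-1 - I) = -I.
P(-1 - I) = -7.

Res(f, -1 - I) = (-7)/(-I) = -7*I

Final answer: -7*I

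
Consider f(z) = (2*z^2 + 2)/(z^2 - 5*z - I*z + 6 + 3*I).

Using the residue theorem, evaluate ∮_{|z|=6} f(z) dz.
By the residue theorem, ∮_C f(z) dz = 2πi · (sum of the residues of f at the poles inside |z| = 6).

The denominator factors as (z - 3)*(z - 2 - I), so the singularities of f are simple poles at z = 3, z = 2 + I.
  |3|² = 9 < 36 = 6², so this pole is inside the contour.
  |2 + I|² = 5 < 36 = 6², so this pole is inside the contour.

With P(z) = 2*z^2 + 2 and Q(z) = z^2 - 5*z - I*z + 6 + 3*I, each pole is simple, so Res(f, z₀) = P(z₀)/Q'(z₀) with Q'(z) = 2*z - 5 - I.
  Res(f, 3) = P(3)/Q'(3) = (20)/(1 - I) = 10 + 10*I
  Res(f, 2 + I) = P(2 + I)/Q'(2 + I) = (8 + 8*I)/(-1 + I) = -8*I

Sum of residues inside C: 10 + 2*I
∮_C f(z) dz = 2πi · (10 + 2*I) = pi*(-4 + 20*I)

Final answer: pi*(-4 + 20*I)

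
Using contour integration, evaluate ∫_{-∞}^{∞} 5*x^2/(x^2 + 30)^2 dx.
Let f(z) = 5*z^2/(z^2 + 30)^2. The denominator has no real zeros and deg Q - deg P = 2 ≥ 2, so the integral of f over the upper semicircle |z| = R tends to 0 as R → ∞. Closing the contour in the upper half-plane,
  ∫_{-∞}^{∞} f(x) dx = 2πi · Σ Res(f, z_k)  over the poles with Im z_k > 0.

Zeros of the denominator: z^2 + 30 = 0 gives z = ±sqrt(30)*I.
Upper half-plane: z = sqrt(30)*I (a pole of order 2).

Write f(z) = g(z)/(z - sqrt(30)*I)^2 with g(z) = 5*z^2/(z + sqrt(30)*I)^2. For a double pole, Res(f, z₀) = g'(z₀):
  g'(z) = 10*sqrt(30)*I*z/(z + sqrt(30)*I)^3
  Res(f, sqrt(30)*I) = g'(sqrt(30)*I) = -sqrt(30)*I/24

∫_{-∞}^{∞} f(x) dx = 2πi · (-sqrt(30)*I/24) = sqrt(30)*pi/12

Final answer: sqrt(30)*pi/12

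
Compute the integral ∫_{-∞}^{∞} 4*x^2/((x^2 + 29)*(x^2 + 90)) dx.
4*pi*(-sqrt(29) + 3*sqrt(10))/61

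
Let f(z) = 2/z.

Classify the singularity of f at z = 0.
pole of order 1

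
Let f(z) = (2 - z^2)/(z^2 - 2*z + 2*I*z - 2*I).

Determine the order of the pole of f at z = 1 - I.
Factor the denominator:
  z^2 - 2*z + 2*I*z - 2*I = (z - 1 + I)^2

The numerator P(z) = 2 - z^2 has P(1 - I) = 2 + 2*I ≠ 0, so no factor of (z - 1 + I) cancels.
Near z = 1 - I we can therefore write f(z) = g(z)/(z - 1 + I)^2 with g analytic at 1 - I and g(1 - I) ≠ 0 (g is just the numerator).

Hence z = 1 - I is a pole of order 2.

Final answer: 2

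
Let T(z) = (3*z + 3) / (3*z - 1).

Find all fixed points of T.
T(z) = z means 3*z + 3 = z*(3*z - 1), i.e.
  3*z^2 - 4*z - 3 = 0.
Discriminant: (-4)^2 - 4*(3)*(-3) = 52, so the roots are real.
  z = (4 ± sqrt(52))/(2*(3))
Fixed points: {2/3 - sqrt(13)/3, 2/3 + sqrt(13)/3}

Final answer: {2/3 - sqrt(13)/3, 2/3 + sqrt(13)/3}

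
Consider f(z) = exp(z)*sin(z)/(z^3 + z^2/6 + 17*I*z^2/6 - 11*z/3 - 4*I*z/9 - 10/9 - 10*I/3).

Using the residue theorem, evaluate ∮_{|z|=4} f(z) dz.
By the residue theorem, ∮_C f(z) dz = 2πi · (sum of the residues of f at the poles inside |z| = 4).

The denominator factors as (z + 1 + I/3)*(z + 2/3 + 2*I)*(z - 3/2 + I/2), so the singularities of f are simple poles at z = -1 - I/3, z = -2/3 - 2*I, z = 3/2 - I/2.
  |-1 - I/3|² = 10/9 < 16 = 4², so this pole is inside the contour.
  |-2/3 - 2*I|² = 40/9 < 16 = 4², so this pole is inside the contour.
  |3/2 - I/2|² = 5/2 < 16 = 4², so this pole is inside the contour.

With P(z) = exp(z)*sin(z) and Q(z) = z^3 + z^2/6 + 17*I*z^2/6 - 11*z/3 - 4*I*z/9 - 10/9 - 10*I/3, each pole is simple, so Res(f, z₀) = P(z₀)/Q'(z₀) with Q'(z) = 3*z^2 + z/3 + 17*I*z/3 - 11/3 - 4*I/9.
  Res(f, -1 - I/3) = P(-1 - I/3)/Q'(-1 - I/3) = (-exp(-1 - I/3)*sin(1 + I/3))/(5/9 - 38*I/9) = (-45/1469 - 342*I/1469)*exp(-1 - I/3)*sin(1 + I/3)
  Res(f, -2/3 - 2*I) = P(-2/3 - 2*I)/Q'(-2/3 - 2*I) = (-exp(-2/3 - 2*I)*sin(2/3 + 2*I))/(-29/9 + 28*I/9) = (261/1625 + 252*I/1625)*exp(-2/3 - 2*I)*sin(2/3 + 2*I)
  Res(f, 3/2 - I/2) = P(3/2 - I/2)/Q'(3/2 - I/2) = (exp(3/2 - I/2)*sin(3/2 - I/2))/(17/3 + 61*I/18) = (1836/14125 - 1098*I/14125)*exp(3/2 - I/2)*sin(3/2 - I/2)

Sum of residues inside C: (1836/14125 - 1098*I/14125)*exp(3/2 - I/2)*sin(3/2 - I/2) + (261/1625 + 252*I/1625)*exp(-2/3 - 2*I)*sin(2/3 + 2*I) + (-45/1469 - 342*I/1469)*exp(-1 - I/3)*sin(1 + I/3)
∮_C f(z) dz = 2πi · ((1836/14125 - 1098*I/14125)*exp(3/2 - I/2)*sin(3/2 - I/2) + (261/1625 + 252*I/1625)*exp(-2/3 - 2*I)*sin(2/3 + 2*I) + (-45/1469 - 342*I/1469)*exp(-1 - I/3)*sin(1 + I/3)) = pi*(684/1469 - 90*I/1469)*exp(-1 - I/3)*sin(1 + I/3) + pi*(2196/14125 + 3672*I/14125)*exp(3/2 - I/2)*sin(3/2 - I/2) + pi*(-504/1625 + 522*I/1625)*exp(-2/3 - 2*I)*sin(2/3 + 2*I)

Final answer: pi*(684/1469 - 90*I/1469)*exp(-1 - I/3)*sin(1 + I/3) + pi*(2196/14125 + 3672*I/14125)*exp(3/2 - I/2)*sin(3/2 - I/2) + pi*(-504/1625 + 522*I/1625)*exp(-2/3 - 2*I)*sin(2/3 + 2*I)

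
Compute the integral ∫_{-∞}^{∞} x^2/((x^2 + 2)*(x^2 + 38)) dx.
pi*(-sqrt(2) + sqrt(38))/36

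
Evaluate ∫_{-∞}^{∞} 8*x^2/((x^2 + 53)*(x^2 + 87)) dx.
4*pi*(-sqrt(53) + sqrt(87))/17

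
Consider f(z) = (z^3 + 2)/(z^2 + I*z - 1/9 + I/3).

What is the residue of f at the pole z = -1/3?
Write f(z) = P(z)/Q(z) with P(z) = z^3 + 2 and Q(z) = z^2 + I*z - 1/9 + I/3.
The denominator factors as Q(z) = (z - 1/3 + I)*(z + 1/3), so z = -1/3 is a simple zero of Q and P is analytic there; z = -1/3 is therefore a simple pole and
  Res(f, z₀) = P(z₀)/Q'(z₀).

Q'(z) = 2*z + I, so Q'(-1/3) = -2/3 + I.
P(-1/3) = 53/27.

Res(f, -1/3) = (53/27)/(-2/3 + I) = -106/117 - 53*I/39

Final answer: -106/117 - 53*I/39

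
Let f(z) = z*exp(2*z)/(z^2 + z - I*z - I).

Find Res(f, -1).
Write f(z) = P(z)/Q(z) with P(z) = z*exp(2*z) and Q(z) = z^2 + z - I*z - I.
The denominator factors as Q(z) = (z - I)*(z + 1), so z = -1 is a simple zero of Q and P is analytic there; z = -1 is therefore a simple pole and
  Res(f, z₀) = P(z₀)/Q'(z₀).

Q'(z) = 2*z + 1 - I, so Q'(-1) = -1 - I.
P(-1) = -exp(-2).

Res(f, -1) = (-exp(-2))/(-1 - I) = (1/2 - I/2)*exp(-2)

Final answer: (1/2 - I/2)*exp(-2)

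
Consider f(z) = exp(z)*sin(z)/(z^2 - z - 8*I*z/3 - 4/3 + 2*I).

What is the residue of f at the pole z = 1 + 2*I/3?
Write f(z) = P(z)/Q(z) with P(z) = exp(z)*sin(z) and Q(z) = z^2 - z - 8*I*z/3 - 4/3 + 2*I.
The denominator factors as Q(z) = (z - 1 - 2*I/3)*(z - 2*I), so z = 1 + 2*I/3 is a simple zero of Q and P is analytic there; z = 1 + 2*I/3 is therefore a simple pole and
  Res(f, z₀) = P(z₀)/Q'(z₀).

Q'(z) = 2*z - 1 - 8*I/3, so Q'(1 + 2*I/3) = 1 - 4*I/3.
P(1 + 2*I/3) = exp(1 + 2*I/3)*sin(1 + 2*I/3).

Res(f, 1 + 2*I/3) = (exp(1 + 2*I/3)*sin(1 + 2*I/3))/(1 - 4*I/3) = (9/25 + 12*I/25)*exp(1 + 2*I/3)*sin(1 + 2*I/3)

Final answer: (9/25 + 12*I/25)*exp(1 + 2*I/3)*sin(1 + 2*I/3)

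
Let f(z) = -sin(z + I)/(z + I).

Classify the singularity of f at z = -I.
removable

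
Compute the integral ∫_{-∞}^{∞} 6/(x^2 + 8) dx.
Let f(z) = 6/(z^2 + 8). The denominator has no real zeros and deg Q - deg P = 2 ≥ 2, so the integral of f over the upper semicircle |z| = R tends to 0 as R → ∞. Closing the contour in the upper half-plane,
  ∫_{-∞}^{∞} f(x) dx = 2πi · Σ Res(f, z_k)  over the poles with Im z_k > 0.

Zeros of the denominator: z^2 + 8 = 0 gives z = ±2*sqrt(2)*I.
Upper half-plane: z = 2*sqrt(2)*I (simple).

Each pole is a simple zero of Q(z) = z^2 + 8, so Res(f, z₀) = P(z₀)/Q'(z₀) with P(z) = 6, Q'(z) = 2*z:
  Res(f, 2*sqrt(2)*I) = (6)/(4*sqrt(2)*I) = -3*sqrt(2)*I/4

∫_{-∞}^{∞} f(x) dx = 2πi · (-3*sqrt(2)*I/4) = 3*sqrt(2)*pi/2

Final answer: 3*sqrt(2)*pi/2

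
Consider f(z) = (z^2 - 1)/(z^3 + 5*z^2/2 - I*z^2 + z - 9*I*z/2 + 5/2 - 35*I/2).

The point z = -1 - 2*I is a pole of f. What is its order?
Factor the denominator:
  z^3 + 5*z^2/2 - I*z^2 + z - 9*I*z/2 + 5/2 - 35*I/2 = (z + 1 + 2*I)*(z - 3/2 - 2*I)*(z + 3 - I)

The numerator P(z) = z^2 - 1 has P(-1 - 2*I) = -4 + 4*I ≠ 0, so no factor of (z + 1 + 2*I) cancels.
Near z = -1 - 2*I we can therefore write f(z) = g(z)/(z + 1 + 2*I) with g analytic at -1 - 2*I and g(-1 - 2*I) ≠ 0 (g is the numerator divided by the remaining denominator factors).

Hence z = -1 - 2*I is a pole of order 1.

Final answer: 1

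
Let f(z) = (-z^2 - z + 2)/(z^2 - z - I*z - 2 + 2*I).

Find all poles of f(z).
The singularities of f are the zeros of the denominator. Factoring,
  z^2 - z - I*z - 2 + 2*I = (z - 2)*(z + 1 - I)
so the candidates are z = 2, z = -1 + I.

Check the numerator P(z) = -z^2 - z + 2 at each one:
  P(2) = -4 ≠ 0, so z = 2 is a (simple) pole.
  P(-1 + I) = 3 + I ≠ 0, so z = -1 + I is a (simple) pole.

Poles of f: {-1 + I, 2}

Final answer: {-1 + I, 2}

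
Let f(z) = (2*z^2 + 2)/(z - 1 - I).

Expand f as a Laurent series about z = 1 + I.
Put w = z - (1 + I), i.e. z = w + 1 + I. The denominator is w, so it suffices to rewrite the numerator in powers of w.

P(z) = 2*z^2 + 2
P(w + 1 + I) = 2 + 4*I + (4 + 4*I)*w + 2*w^2

Dividing each term by w:
  f = (2 + 4*I)/w + 4 + 4*I + 2*w

Substituting back w = z - 1 - I:
  f(z) = (2 + 4*I)/(z - 1 - I) + 4 + 4*I + 2*(z - 1 - I)

The series is finite because the numerator is a polynomial; the negative powers form the principal part, and the coefficient of 1/(z - 1 - I) gives Res(f, 1 + I) = 2 + 4*I.

Final answer: (2 + 4*I)/(z - 1 - I) + 4 + 4*I + 2*(z - 1 - I)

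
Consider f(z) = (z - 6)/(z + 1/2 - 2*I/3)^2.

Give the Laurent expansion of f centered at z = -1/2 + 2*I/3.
Put w = z - (-1/2 + 2*I/3), i.e. z = w - 1/2 + 2*I/3. The denominator is w^2, so it suffices to rewrite the numerator in powers of w.

P(z) = z - 6
P(w - 1/2 + 2*I/3) = -13/2 + 2*I/3 + w

Dividing each term by w^2:
  f = (-13/2 + 2*I/3)/w^2 + 1/w

Substituting back w = z + 1/2 - 2*I/3:
  f(z) = (-13/2 + 2*I/3)/(z + 1/2 - 2*I/3)^2 + 1/(z + 1/2 - 2*I/3)

The series is finite because the numerator is a polynomial; the negative powers form the principal part, and the coefficient of 1/(z + 1/2 - 2*I/3) gives Res(f, -1/2 + 2*I/3) = 1.

Final answer: (-13/2 + 2*I/3)/(z + 1/2 - 2*I/3)^2 + 1/(z + 1/2 - 2*I/3)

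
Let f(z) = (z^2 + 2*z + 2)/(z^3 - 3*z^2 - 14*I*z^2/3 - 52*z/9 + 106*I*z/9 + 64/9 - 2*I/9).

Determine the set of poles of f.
The singularities of f are the zeros of the denominator. Factoring,
  z^3 - 3*z^2 - 14*I*z^2/3 - 52*z/9 + 106*I*z/9 + 64/9 - 2*I/9 = (z + 1/3 - 3*I)*(z - 1/3 - 2*I/3)*(z - 3 - I)
so the candidates are z = -1/3 + 3*I, z = 1/3 + 2*I/3, z = 3 + I.

Check the numerator P(z) = z^2 + 2*z + 2 at each one:
  P(-1/3 + 3*I) = -68/9 + 4*I ≠ 0, so z = -1/3 + 3*I is a (simple) pole.
  P(1/3 + 2*I/3) = 7/3 + 16*I/9 ≠ 0, so z = 1/3 + 2*I/3 is a (simple) pole.
  P(3 + I) = 16 + 8*I ≠ 0, so z = 3 + I is a (simple) pole.

Poles of f: {-1/3 + 3*I, 1/3 + 2*I/3, 3 + I}

Final answer: {-1/3 + 3*I, 1/3 + 2*I/3, 3 + I}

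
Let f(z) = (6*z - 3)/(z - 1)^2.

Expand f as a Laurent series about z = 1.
Put w = z - (1), i.e. z = w + 1. The denominator is w^2, so it suffices to rewrite the numerator in powers of w.

P(z) = 6*z - 3
P(w + 1) = 3 + 6*w

Dividing each term by w^2:
  f = 3/w^2 + 6/w

Substituting back w = z - 1:
  f(z) = 3/(z - 1)^2 + 6/(z - 1)

The series is finite because the numerator is a polynomial; the negative powers form the principal part, and the coefficient of 1/(z - 1) gives Res(f, 1) = 6.

Final answer: 3/(z - 1)^2 + 6/(z - 1)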